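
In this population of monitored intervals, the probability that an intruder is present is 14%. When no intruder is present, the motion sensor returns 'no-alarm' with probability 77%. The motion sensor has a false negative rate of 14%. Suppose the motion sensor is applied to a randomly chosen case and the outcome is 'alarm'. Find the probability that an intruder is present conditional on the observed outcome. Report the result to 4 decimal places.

P(H | E) ≈ 0.3784

Write H for 'an intruder is present'. Prior odds H:¬H = 0.14/0.86 = 0.16279. For the 'alarm' outcome, the likelihood ratio is 0.86/0.23 = 3.7391.
Posterior odds = 0.16279 × 3.7391 = 0.60870, so P(H|E) = 0.60870/(1+0.60870) = 0.3784.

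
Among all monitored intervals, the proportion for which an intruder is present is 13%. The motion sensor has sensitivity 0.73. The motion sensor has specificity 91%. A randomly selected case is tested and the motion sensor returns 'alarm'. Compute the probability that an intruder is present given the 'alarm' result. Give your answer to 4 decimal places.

Let H be the event that an intruder is present. P(H) = 0.13, so P(¬H) = 0.87. With E the 'alarm' result, P(E|H) = 0.73 and P(E|¬H) = 0.09.
P(E) = 0.73·0.13 + 0.09·0.87 = 0.094900 + 0.078300 = 0.17320.
By Bayes' theorem, P(H|E) = 0.094900 / 0.17320 = 0.5479.

P(H | E) ≈ 0.5479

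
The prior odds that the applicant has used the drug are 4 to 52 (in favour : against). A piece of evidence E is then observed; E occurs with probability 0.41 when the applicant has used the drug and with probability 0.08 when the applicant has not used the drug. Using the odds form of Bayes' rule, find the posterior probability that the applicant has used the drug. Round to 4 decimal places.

Posterior probability ≈ 0.2828

Prior odds = 4/52 = 0.076923. In log-odds, ln(0.076923) = -2.5649.
Add log likelihood ratio: ln(5.1250) = 1.6341.
Posterior log-odds = -0.93082, so posterior odds = exp(-0.93082) = 0.39423. Converting, P(H|E) = 0.39423/1.3942 = 0.2828.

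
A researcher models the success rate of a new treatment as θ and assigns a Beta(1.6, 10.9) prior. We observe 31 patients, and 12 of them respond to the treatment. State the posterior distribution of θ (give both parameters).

Observing 12 successes and 19 failures updates Beta(1.6, 10.9) by adding the success and failure counts to the two shape parameters: α = 1.6+12 = 13.6, β = 10.9+19 = 29.9.

Posterior: Beta(13.6, 29.9)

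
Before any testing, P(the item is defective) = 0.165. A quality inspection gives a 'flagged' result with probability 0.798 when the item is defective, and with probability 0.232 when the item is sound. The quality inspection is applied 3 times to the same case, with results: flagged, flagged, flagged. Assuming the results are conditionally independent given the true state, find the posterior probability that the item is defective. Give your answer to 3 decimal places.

With H the event that the item is defective, the joint likelihood of the observed sequence is P(data|H) = 0.798·0.798·0.798 = 0.50817 and P(data|¬H) = 0.232·0.232·0.232 = 0.012487.
Bayes: P(H|data) = 0.165·0.50817 / (0.165·0.50817 + 0.835·0.012487) = 0.083848/0.094275 = 0.8894.

Posterior P(H) ≈ 0.889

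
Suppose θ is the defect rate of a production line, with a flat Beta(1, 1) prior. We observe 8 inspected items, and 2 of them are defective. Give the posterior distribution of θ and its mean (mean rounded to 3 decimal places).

The binomial likelihood is conjugate to the Beta prior: with 2 successes and 6 failures, the posterior is Beta(1+2, 1+6) = Beta(3, 7).
Posterior mean = α/(α+β) = 3/10 = 0.300.

Posterior: Beta(3, 7); mean ≈ 0.300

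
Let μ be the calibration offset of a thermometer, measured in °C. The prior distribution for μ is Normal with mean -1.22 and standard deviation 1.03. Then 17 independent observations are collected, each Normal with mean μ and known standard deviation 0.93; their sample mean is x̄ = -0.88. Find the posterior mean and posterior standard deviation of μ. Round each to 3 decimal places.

Prior precision 1/τ₀² = 1/1.03² = 0.942596; data precision n/σ² = 17/0.93² = 19.6555.
Posterior precision = 0.942596 + 19.6555 = 20.5980, giving posterior SD = 1/√20.5980 = 0.220.
Posterior mean = (0.942596·-1.22 + 19.6555·-0.88) / 20.5980 = -0.896.

Posterior mean ≈ -0.896; posterior SD ≈ 0.220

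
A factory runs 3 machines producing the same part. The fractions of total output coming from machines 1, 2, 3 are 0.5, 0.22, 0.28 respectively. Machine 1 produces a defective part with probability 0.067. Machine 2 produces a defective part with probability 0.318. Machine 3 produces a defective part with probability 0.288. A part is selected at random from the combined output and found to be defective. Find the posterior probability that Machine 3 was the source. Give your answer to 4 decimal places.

Tabulate prior·likelihood by source: [1] prior 0.5, lik 0.067, product 0.03350; [2] prior 0.22, lik 0.318, product 0.06996; [3] prior 0.28, lik 0.288, product 0.08064.
Normalizing constant = 0.18410; the posterior for Machine 3 is its product over the sum, 0.08064/0.18410 = 0.4380.

Posterior probability ≈ 0.4380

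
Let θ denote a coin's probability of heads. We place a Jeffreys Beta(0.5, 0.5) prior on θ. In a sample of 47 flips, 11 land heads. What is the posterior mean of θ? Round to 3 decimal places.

The binomial likelihood is conjugate to the Beta prior: with 11 successes and 36 failures, the posterior is Beta(0.5+11, 0.5+36) = Beta(11.5, 36.5).
Posterior mean = α/(α+β) = 11.5/48 = 0.240.

Posterior mean ≈ 0.240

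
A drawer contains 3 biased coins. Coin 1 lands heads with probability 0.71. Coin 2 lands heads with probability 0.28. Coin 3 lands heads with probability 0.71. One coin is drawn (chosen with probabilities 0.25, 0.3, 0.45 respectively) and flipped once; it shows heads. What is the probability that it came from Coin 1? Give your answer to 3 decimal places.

Tabulate prior·likelihood by source: [1] prior 0.25, lik 0.71, product 0.1775; [2] prior 0.3, lik 0.28, product 0.08400; [3] prior 0.45, lik 0.71, product 0.3195.
Normalizing constant = 0.58100; the posterior for Coin 1 is its product over the sum, 0.1775/0.58100 = 0.306.

Posterior probability ≈ 0.306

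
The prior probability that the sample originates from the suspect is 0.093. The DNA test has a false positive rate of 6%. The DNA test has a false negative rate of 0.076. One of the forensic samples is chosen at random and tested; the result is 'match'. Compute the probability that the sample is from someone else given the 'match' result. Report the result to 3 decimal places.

Write H for 'the sample originates from the suspect'. Prior odds H:¬H = 0.093/0.907 = 0.10254. For the 'match' outcome, the likelihood ratio is 0.924/0.06 = 15.400.
Posterior odds = 0.10254 × 15.400 = 1.5791, so P(H|E) = 1.5791/(1+1.5791) = 0.612. Then P(¬H|E) = 1 − 0.612 = 0.388.

P(¬H | E) ≈ 0.388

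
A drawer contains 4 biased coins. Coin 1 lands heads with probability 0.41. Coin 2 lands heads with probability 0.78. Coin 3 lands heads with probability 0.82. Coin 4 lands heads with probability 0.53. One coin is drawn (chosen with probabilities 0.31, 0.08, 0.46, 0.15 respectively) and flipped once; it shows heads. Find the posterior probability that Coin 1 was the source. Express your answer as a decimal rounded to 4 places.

P(heads|C1) = 0.41; P(heads|C2) = 0.78; P(heads|C3) = 0.82; P(heads|C4) = 0.53.
Prior × likelihood for each source: 0.31·0.41=0.1271, 0.08·0.78=0.06240, 0.46·0.82=0.3772, 0.15·0.53=0.07950. Summing gives P(heads) = 0.64620.
P(Coin 1 | heads) = 0.1271 / 0.64620 = 0.1967.

Posterior probability ≈ 0.1967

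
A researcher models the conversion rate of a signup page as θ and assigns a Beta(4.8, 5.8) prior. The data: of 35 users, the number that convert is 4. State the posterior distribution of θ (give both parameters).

Observing 4 successes and 31 failures updates Beta(4.8, 5.8) by adding the success and failure counts to the two shape parameters: α = 4.8+4 = 8.8, β = 5.8+31 = 36.8.

Posterior: Beta(8.8, 36.8)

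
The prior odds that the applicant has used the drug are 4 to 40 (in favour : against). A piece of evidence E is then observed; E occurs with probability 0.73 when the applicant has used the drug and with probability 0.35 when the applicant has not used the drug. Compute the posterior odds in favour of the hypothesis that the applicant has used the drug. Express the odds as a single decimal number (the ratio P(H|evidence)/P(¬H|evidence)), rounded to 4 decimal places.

Prior odds = 4/40 = 0.10000.
Likelihood ratio for E = 0.73/0.35 = 2.0857.
Posterior odds = prior odds × LR = 0.20857.

Posterior odds ≈ 0.2086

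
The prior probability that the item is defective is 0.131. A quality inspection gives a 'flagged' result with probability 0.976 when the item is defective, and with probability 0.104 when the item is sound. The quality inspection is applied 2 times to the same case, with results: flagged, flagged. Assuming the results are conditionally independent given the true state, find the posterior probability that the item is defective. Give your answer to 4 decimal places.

With H the event that the item is defective, the joint likelihood of the observed sequence is P(data|H) = 0.976·0.976 = 0.95258 and P(data|¬H) = 0.104·0.104 = 0.010816.
Bayes: P(H|data) = 0.131·0.95258 / (0.131·0.95258 + 0.869·0.010816) = 0.12479/0.13419 = 0.9300.

Posterior P(H) ≈ 0.9300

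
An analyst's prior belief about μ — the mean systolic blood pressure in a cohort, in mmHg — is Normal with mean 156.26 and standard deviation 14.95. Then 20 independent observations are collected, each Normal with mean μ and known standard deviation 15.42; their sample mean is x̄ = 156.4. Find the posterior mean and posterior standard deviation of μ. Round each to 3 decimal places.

Posterior mean ≈ 156.393; posterior SD ≈ 3.360

With known σ, the Normal prior is conjugate. Weight on the data is w = (n/σ²)/(n/σ² + 1/τ₀²) = 0.0841126/(0.0841126+0.00447422) = 0.94949.
Posterior mean = w·x̄ + (1−w)·μ₀ = 0.94949·156.4 + 0.050507·156.26 = 156.393. Posterior variance = 1/(0.0841126+0.00447422) = 11.2884, so SD = 3.360.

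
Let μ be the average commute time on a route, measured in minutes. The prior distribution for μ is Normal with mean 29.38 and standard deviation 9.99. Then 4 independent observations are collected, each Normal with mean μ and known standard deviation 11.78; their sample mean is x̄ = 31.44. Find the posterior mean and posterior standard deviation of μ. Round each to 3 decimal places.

Posterior mean ≈ 30.909; posterior SD ≈ 5.074

Prior precision 1/τ₀² = 1/9.99² = 0.0100200; data precision n/σ² = 4/11.78² = 0.0288250.
Posterior precision = 0.0100200 + 0.0288250 = 0.0388450, giving posterior SD = 1/√0.0388450 = 5.074.
Posterior mean = (0.0100200·29.38 + 0.0288250·31.44) / 0.0388450 = 30.909.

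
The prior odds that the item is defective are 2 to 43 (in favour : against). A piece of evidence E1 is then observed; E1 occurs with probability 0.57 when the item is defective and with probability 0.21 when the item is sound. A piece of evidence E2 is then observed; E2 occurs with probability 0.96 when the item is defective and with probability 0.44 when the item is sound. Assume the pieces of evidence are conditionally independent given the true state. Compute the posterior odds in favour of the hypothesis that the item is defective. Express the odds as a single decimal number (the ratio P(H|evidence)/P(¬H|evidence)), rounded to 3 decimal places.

Posterior odds ≈ 0.275

Prior odds = 2/43 = 0.046512. In log-odds, ln(0.046512) = -3.0681.
Add log likelihood ratios: ln(2.7143) + ln(2.1818) = 1.7787.
Posterior log-odds = -1.2894, so posterior odds = exp(-1.2894) = 0.27545.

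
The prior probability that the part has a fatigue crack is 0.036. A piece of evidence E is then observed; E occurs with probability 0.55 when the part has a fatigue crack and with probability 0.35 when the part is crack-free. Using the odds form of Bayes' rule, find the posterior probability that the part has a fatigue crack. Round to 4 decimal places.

Prior odds = 0.036/(1−0.036) = 0.037344. In log-odds, ln(0.037344) = -3.2876.
Add log likelihood ratio: ln(1.5714) = 0.45199.
Posterior log-odds = -2.8356, so posterior odds = exp(-2.8356) = 0.058684. Converting, P(H|E) = 0.058684/1.0587 = 0.0554.

Posterior probability ≈ 0.0554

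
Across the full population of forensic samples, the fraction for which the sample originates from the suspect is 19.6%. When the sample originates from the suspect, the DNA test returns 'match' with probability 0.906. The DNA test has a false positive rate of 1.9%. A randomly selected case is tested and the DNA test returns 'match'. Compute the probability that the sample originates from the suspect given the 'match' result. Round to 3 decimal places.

Write H for 'the sample originates from the suspect'. Prior odds H:¬H = 0.196/0.804 = 0.24378. For the 'match' outcome, the likelihood ratio is 0.906/0.019 = 47.684.
Posterior odds = 0.24378 × 47.684 = 11.625, so P(H|E) = 11.625/(1+11.625) = 0.921.

P(H | E) ≈ 0.921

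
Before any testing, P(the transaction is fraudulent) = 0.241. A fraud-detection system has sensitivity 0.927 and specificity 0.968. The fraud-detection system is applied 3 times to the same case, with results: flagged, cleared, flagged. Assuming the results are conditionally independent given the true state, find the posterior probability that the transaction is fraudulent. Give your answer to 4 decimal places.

With H the event that the transaction is fraudulent, the joint likelihood of the observed sequence is P(data|H) = 0.927·0.073·0.927 = 0.062731 and P(data|¬H) = 0.032·0.968·0.032 = 0.00099123.
Bayes: P(H|data) = 0.241·0.062731 / (0.241·0.062731 + 0.759·0.00099123) = 0.015118/0.015871 = 0.9526.

Posterior P(H) ≈ 0.9526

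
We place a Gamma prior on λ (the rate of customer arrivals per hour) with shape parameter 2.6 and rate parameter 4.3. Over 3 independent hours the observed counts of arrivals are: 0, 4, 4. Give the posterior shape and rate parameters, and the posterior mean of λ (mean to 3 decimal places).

Posterior: Gamma(shape=10.6, rate=7.3); mean ≈ 1.452

Total count ∑xᵢ = 8 over n = 3 hours.
Gamma is conjugate to the Poisson likelihood: posterior is Gamma(shape = 2.6+8 = 10.6, rate = 4.3+3 = 7.3).
Posterior mean = shape/rate = 10.6/7.3 = 1.452.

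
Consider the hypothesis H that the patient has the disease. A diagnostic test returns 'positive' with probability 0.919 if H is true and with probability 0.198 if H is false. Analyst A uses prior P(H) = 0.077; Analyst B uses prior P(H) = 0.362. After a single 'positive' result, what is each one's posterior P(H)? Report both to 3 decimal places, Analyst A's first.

The likelihood ratio for a 'positive' result is 0.919/0.198 = 4.6414.
Analyst A: prior odds 0.077/0.923 = 0.083424; posterior odds 0.38720; posterior probability 0.279.
Analyst B: prior odds 0.362/0.638 = 0.56740; posterior odds 2.6335; posterior probability 0.725.

Analyst A: 0.279; Analyst B: 0.725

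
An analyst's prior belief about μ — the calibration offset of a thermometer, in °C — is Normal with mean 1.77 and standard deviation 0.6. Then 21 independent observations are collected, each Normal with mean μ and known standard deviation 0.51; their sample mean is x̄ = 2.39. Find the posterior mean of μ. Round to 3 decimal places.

Posterior mean ≈ 2.369

With known σ, the Normal prior is conjugate. Weight on the data is w = (n/σ²)/(n/σ² + 1/τ₀²) = 80.7382/(80.7382+2.77778) = 0.96674.
Posterior mean = w·x̄ + (1−w)·μ₀ = 0.96674·2.39 + 0.033260·1.77 = 2.369.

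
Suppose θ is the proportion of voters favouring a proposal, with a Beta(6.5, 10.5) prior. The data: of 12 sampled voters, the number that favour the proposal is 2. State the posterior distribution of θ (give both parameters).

Observing 2 successes and 10 failures updates Beta(6.5, 10.5) by adding the success and failure counts to the two shape parameters: α = 6.5+2 = 8.5, β = 10.5+10 = 20.5.

Posterior: Beta(8.5, 20.5)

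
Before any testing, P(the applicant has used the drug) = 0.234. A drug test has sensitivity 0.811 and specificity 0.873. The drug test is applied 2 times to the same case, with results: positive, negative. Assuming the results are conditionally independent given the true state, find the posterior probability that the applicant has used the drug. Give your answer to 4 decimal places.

With H the event that the applicant has used the drug, the joint likelihood of the observed sequence is P(data|H) = 0.811·0.189 = 0.15328 and P(data|¬H) = 0.127·0.873 = 0.11087.
Bayes: P(H|data) = 0.234·0.15328 / (0.234·0.15328 + 0.766·0.11087) = 0.035867/0.12079 = 0.2969.

Posterior P(H) ≈ 0.2969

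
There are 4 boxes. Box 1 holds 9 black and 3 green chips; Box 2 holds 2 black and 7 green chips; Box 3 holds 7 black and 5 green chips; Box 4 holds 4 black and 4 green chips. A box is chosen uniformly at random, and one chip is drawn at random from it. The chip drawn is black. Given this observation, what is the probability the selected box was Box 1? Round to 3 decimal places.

Posterior probability ≈ 0.365

Tabulate prior·likelihood by source: [1] prior 0.25, lik 0.75, product 0.1875; [2] prior 0.25, lik 0.2222, product 0.05556; [3] prior 0.25, lik 0.5833, product 0.1458; [4] prior 0.25, lik 0.5, product 0.1250.
Normalizing constant = 0.51389; the posterior for Box 1 is its product over the sum, 0.1875/0.51389 = 0.365.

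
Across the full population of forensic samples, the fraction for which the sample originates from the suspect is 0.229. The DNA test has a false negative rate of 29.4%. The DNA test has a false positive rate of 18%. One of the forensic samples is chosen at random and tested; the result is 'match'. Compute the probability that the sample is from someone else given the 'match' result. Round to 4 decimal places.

P(¬H | E) ≈ 0.4619

Write H for 'the sample originates from the suspect'. Prior odds H:¬H = 0.229/0.771 = 0.29702. For the 'match' outcome, the likelihood ratio is 0.706/0.18 = 3.9222.
Posterior odds = 0.29702 × 3.9222 = 1.1650, so P(H|E) = 1.1650/(1+1.1650) = 0.5381. Then P(¬H|E) = 1 − 0.5381 = 0.4619.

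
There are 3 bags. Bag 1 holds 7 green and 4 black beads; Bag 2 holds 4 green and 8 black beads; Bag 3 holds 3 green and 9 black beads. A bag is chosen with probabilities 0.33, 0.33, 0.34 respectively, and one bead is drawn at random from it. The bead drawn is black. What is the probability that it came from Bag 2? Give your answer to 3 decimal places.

Tabulate prior·likelihood by source: [1] prior 0.33, lik 0.3636, product 0.1200; [2] prior 0.33, lik 0.6667, product 0.2200; [3] prior 0.34, lik 0.75, product 0.2550.
Normalizing constant = 0.59500; the posterior for Bag 2 is its product over the sum, 0.2200/0.59500 = 0.370.

Posterior probability ≈ 0.370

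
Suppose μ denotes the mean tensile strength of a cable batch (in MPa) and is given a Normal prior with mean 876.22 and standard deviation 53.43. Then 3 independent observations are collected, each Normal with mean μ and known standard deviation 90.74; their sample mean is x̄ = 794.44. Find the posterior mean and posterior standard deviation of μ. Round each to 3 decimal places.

With known σ, the Normal prior is conjugate. Weight on the data is w = (n/σ²)/(n/σ² + 1/τ₀²) = 0.00036435/(0.00036435+0.00035029) = 0.50984.
Posterior mean = w·x̄ + (1−w)·μ₀ = 0.50984·794.44 + 0.49016·876.22 = 834.525. Posterior variance = 1/(0.00036435+0.00035029) = 1399.29, so SD = 37.407.

Posterior mean ≈ 834.525; posterior SD ≈ 37.407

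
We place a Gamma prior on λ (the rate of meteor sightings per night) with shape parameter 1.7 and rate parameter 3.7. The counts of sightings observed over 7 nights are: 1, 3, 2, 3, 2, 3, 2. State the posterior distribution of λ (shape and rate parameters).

Posterior: Gamma(shape=17.7, rate=10.7)

The Poisson likelihood adds the total count to the shape and the number of exposure periods to the rate. Here ∑xᵢ = 16 and n = 7, so shape 1.7→17.7 and rate 3.7→10.7.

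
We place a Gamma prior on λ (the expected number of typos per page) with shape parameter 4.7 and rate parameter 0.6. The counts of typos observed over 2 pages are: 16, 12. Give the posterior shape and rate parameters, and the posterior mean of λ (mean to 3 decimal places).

Total count ∑xᵢ = 28 over n = 2 pages.
Gamma is conjugate to the Poisson likelihood: posterior is Gamma(shape = 4.7+28 = 32.7, rate = 0.6+2 = 2.6).
E[λ | data] = 32.7/2.6 = 12.577.

Posterior: Gamma(shape=32.7, rate=2.6); mean ≈ 12.577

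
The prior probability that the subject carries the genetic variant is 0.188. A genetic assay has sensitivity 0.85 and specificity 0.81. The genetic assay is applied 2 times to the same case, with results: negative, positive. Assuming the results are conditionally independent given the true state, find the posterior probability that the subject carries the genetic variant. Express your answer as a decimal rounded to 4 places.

Let H be the event that the subject carries the genetic variant; start with P(H) = 0.188. P('positive'|H) = 0.85, P('positive'|¬H) = 0.19.
Update on result 1 ('negative'): P(H) ← 0.15·0.1880 / (0.15·0.1880 + 0.81·0.8120) = 0.028200/0.68592 = 0.0411.
Update on result 2 ('positive'): P(H) ← 0.85·0.0411 / (0.85·0.0411 + 0.19·0.9589) = 0.034946/0.21713 = 0.1609.

Posterior P(H) ≈ 0.1609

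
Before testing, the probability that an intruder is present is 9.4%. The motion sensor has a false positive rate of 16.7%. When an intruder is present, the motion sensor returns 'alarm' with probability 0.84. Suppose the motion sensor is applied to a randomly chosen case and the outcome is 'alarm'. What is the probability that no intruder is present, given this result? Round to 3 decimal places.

Write H for 'an intruder is present'. Prior odds H:¬H = 0.094/0.906 = 0.10375. For the 'alarm' outcome, the likelihood ratio is 0.84/0.167 = 5.0299.
Posterior odds = 0.10375 × 5.0299 = 0.52187, so P(H|E) = 0.52187/(1+0.52187) = 0.343. Then P(¬H|E) = 1 − 0.343 = 0.657.

P(¬H | E) ≈ 0.657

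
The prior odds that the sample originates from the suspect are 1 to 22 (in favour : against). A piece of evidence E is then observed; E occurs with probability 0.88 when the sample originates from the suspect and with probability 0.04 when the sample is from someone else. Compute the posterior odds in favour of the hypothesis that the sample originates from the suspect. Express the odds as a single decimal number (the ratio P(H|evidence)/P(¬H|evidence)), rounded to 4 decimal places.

Posterior odds ≈ 1.0000

Prior odds = 1/22 = 0.045455. In log-odds, ln(0.045455) = -3.0910.
Add log likelihood ratio: ln(22.000) = 3.0910.
Posterior log-odds = 0.00000000, so posterior odds = exp(0.00000000) = 1.0000.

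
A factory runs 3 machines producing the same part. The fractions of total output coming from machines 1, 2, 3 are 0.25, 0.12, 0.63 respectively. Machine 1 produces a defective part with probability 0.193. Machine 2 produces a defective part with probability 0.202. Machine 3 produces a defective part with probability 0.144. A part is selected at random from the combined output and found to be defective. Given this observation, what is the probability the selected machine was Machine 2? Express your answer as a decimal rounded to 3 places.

Posterior probability ≈ 0.149

P(defective|M1) = 0.193; P(defective|M2) = 0.202; P(defective|M3) = 0.144.
Prior × likelihood for each source: 0.25·0.193=0.04825, 0.12·0.202=0.02424, 0.63·0.144=0.09072. Summing gives P(defective) = 0.16321.
P(Machine 2 | defective) = 0.02424 / 0.16321 = 0.149.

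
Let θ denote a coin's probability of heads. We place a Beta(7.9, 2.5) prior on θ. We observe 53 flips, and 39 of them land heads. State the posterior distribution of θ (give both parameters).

The binomial likelihood is conjugate to the Beta prior: with 39 successes and 14 failures, the posterior is Beta(7.9+39, 2.5+14) = Beta(46.9, 16.5).

Posterior: Beta(46.9, 16.5)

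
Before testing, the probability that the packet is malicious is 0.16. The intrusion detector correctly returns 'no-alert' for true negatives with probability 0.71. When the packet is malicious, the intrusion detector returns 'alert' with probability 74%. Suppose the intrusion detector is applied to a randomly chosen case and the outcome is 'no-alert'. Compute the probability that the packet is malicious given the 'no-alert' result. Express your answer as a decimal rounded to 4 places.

Write H for 'the packet is malicious'. Prior odds H:¬H = 0.16/0.84 = 0.19048. For the 'no-alert' outcome, the likelihood ratio is 0.26/0.71 = 0.36620.
Posterior odds = 0.19048 × 0.36620 = 0.069752, so P(H|E) = 0.069752/(1+0.069752) = 0.0652.

P(H | E) ≈ 0.0652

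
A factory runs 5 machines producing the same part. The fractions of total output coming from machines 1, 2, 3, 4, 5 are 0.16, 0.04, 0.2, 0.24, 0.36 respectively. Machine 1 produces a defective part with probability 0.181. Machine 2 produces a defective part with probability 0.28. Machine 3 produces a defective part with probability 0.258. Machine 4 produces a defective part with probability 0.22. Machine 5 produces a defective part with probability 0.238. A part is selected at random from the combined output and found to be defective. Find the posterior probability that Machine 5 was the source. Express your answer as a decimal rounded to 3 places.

Tabulate prior·likelihood by source: [1] prior 0.16, lik 0.181, product 0.02896; [2] prior 0.04, lik 0.28, product 0.01120; [3] prior 0.2, lik 0.258, product 0.05160; [4] prior 0.24, lik 0.22, product 0.05280; [5] prior 0.36, lik 0.238, product 0.08568.
Normalizing constant = 0.23024; the posterior for Machine 5 is its product over the sum, 0.08568/0.23024 = 0.372.

Posterior probability ≈ 0.372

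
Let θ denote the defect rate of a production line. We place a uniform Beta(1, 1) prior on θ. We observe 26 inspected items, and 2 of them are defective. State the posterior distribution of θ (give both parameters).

Posterior: Beta(3, 25)

The binomial likelihood is conjugate to the Beta prior: with 2 successes and 24 failures, the posterior is Beta(1+2, 1+24) = Beta(3, 25).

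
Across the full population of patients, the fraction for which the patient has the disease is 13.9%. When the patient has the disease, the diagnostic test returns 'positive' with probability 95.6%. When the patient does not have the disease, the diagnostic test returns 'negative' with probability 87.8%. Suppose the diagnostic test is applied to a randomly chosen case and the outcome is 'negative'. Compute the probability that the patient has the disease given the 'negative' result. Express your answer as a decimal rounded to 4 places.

Write H for 'the patient has the disease'. Prior odds H:¬H = 0.139/0.861 = 0.16144. For the 'negative' outcome, the likelihood ratio is 0.044/0.878 = 0.050114.
Posterior odds = 0.16144 × 0.050114 = 0.0080904, so P(H|E) = 0.0080904/(1+0.0080904) = 0.0080.

P(H | E) ≈ 0.0080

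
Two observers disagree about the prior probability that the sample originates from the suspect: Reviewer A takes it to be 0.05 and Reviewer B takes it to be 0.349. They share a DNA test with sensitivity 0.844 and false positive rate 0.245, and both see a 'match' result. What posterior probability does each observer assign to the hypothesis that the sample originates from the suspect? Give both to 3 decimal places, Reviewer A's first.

The likelihood ratio for a 'match' result is 0.844/0.245 = 3.4449.
Reviewer A: prior odds 0.05/0.95 = 0.052632; posterior odds 0.18131; posterior probability 0.153.
Reviewer B: prior odds 0.349/0.651 = 0.53610; posterior odds 1.8468; posterior probability 0.649.

Reviewer A: 0.153; Reviewer B: 0.649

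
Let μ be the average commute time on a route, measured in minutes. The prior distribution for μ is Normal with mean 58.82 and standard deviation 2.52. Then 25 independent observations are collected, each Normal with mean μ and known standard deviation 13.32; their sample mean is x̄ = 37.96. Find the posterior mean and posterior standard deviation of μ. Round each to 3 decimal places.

With known σ, the Normal prior is conjugate. Weight on the data is w = (n/σ²)/(n/σ² + 1/τ₀²) = 0.140907/(0.140907+0.157470) = 0.47224.
Posterior mean = w·x̄ + (1−w)·μ₀ = 0.47224·37.96 + 0.52776·58.82 = 48.969. Posterior variance = 1/(0.140907+0.157470) = 3.35146, so SD = 1.831.

Posterior mean ≈ 48.969; posterior SD ≈ 1.831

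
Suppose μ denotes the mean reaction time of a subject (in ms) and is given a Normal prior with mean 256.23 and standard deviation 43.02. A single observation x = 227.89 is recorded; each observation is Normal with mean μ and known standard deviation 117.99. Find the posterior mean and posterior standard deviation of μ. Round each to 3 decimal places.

Posterior mean ≈ 252.905; posterior SD ≈ 40.417

With known σ, the Normal prior is conjugate. Weight on the data is w = (n/σ²)/(n/σ² + 1/τ₀²) = 0.00007183/(0.00007183+0.00054033) = 0.11734.
Posterior mean = w·x̄ + (1−w)·μ₀ = 0.11734·227.89 + 0.88266·256.23 = 252.905. Posterior variance = 1/(0.00007183+0.00054033) = 1633.56, so SD = 40.417.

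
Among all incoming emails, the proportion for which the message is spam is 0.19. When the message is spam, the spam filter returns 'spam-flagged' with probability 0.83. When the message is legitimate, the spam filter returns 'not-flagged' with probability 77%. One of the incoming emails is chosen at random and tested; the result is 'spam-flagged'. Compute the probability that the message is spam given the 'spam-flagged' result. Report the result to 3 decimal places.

P(H | E) ≈ 0.458

Write H for 'the message is spam'. Prior odds H:¬H = 0.19/0.81 = 0.23457. For the 'spam-flagged' outcome, the likelihood ratio is 0.83/0.23 = 3.6087.
Posterior odds = 0.23457 × 3.6087 = 0.84648, so P(H|E) = 0.84648/(1+0.84648) = 0.458.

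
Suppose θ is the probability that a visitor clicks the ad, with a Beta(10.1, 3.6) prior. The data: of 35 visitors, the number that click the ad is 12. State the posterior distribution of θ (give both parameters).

Observing 12 successes and 23 failures updates Beta(10.1, 3.6) by adding the success and failure counts to the two shape parameters: α = 10.1+12 = 22.1, β = 3.6+23 = 26.6.

Posterior: Beta(22.1, 26.6)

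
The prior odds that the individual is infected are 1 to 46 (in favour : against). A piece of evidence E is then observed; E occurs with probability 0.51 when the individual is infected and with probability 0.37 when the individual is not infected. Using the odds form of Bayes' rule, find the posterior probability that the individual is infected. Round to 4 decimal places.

Posterior probability ≈ 0.0291

Prior odds = 1/46 = 0.021739.
Likelihood ratio for E = 0.51/0.37 = 1.3784.
Posterior odds = prior odds × LR = 0.029965.
Posterior probability = odds/(1+odds) = 0.029965/1.0300 = 0.0291.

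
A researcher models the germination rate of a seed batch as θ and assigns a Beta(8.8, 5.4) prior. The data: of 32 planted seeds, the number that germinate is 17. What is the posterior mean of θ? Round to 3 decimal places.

The binomial likelihood is conjugate to the Beta prior: with 17 successes and 15 failures, the posterior is Beta(8.8+17, 5.4+15) = Beta(25.8, 20.4).
E[θ | data] = 25.8/(25.8+20.4) = 0.558.

Posterior mean ≈ 0.558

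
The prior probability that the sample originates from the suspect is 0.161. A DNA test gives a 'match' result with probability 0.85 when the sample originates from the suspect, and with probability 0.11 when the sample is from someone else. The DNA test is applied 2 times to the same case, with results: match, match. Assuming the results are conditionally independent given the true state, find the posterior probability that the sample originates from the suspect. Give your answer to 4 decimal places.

Let H be the event that the sample originates from the suspect; start with P(H) = 0.161. P('match'|H) = 0.85, P('match'|¬H) = 0.11.
Update on result 1 ('match'): P(H) ← 0.85·0.1610 / (0.85·0.1610 + 0.11·0.8390) = 0.13685/0.22914 = 0.5972.
Update on result 2 ('match'): P(H) ← 0.85·0.5972 / (0.85·0.5972 + 0.11·0.4028) = 0.50765/0.55195 = 0.9197.

Posterior P(H) ≈ 0.9197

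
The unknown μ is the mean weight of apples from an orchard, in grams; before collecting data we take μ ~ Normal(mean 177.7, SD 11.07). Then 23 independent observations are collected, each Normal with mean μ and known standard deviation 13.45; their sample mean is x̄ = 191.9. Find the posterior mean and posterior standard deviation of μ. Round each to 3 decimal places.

Prior precision 1/τ₀² = 1/11.07² = 0.00816027; data precision n/σ² = 23/13.45² = 0.127140.
Posterior precision = 0.00816027 + 0.127140 = 0.135301, giving posterior SD = 1/√0.135301 = 2.719.
Posterior mean = (0.00816027·177.7 + 0.127140·191.9) / 0.135301 = 191.044.

Posterior mean ≈ 191.044; posterior SD ≈ 2.719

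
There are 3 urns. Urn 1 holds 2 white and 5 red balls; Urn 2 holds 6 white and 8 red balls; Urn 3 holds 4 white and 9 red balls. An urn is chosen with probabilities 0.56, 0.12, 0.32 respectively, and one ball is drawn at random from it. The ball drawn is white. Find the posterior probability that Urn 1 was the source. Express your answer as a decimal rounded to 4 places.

Posterior probability ≈ 0.5163

Tabulate prior·likelihood by source: [1] prior 0.56, lik 0.2857, product 0.1600; [2] prior 0.12, lik 0.4286, product 0.05143; [3] prior 0.32, lik 0.3077, product 0.09846.
Normalizing constant = 0.30989; the posterior for Urn 1 is its product over the sum, 0.1600/0.30989 = 0.5163.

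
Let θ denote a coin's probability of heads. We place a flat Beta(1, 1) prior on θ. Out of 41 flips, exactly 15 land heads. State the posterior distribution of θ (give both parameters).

The binomial likelihood is conjugate to the Beta prior: with 15 successes and 26 failures, the posterior is Beta(1+15, 1+26) = Beta(16, 27).

Posterior: Beta(16, 27)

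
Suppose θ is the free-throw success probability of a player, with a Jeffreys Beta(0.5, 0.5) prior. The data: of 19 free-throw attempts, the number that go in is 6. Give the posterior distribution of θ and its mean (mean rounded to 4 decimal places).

Observing 6 successes and 13 failures updates Beta(0.5, 0.5) by adding the success and failure counts to the two shape parameters: α = 0.5+6 = 6.5, β = 0.5+13 = 13.5.
E[θ | data] = 6.5/(6.5+13.5) = 0.3250.

Posterior: Beta(6.5, 13.5); mean ≈ 0.3250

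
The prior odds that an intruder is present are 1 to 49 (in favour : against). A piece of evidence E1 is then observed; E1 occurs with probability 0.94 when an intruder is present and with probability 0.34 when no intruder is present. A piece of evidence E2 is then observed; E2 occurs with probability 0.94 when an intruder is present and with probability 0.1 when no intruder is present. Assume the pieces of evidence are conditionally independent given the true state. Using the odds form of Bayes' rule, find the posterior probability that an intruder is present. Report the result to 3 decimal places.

Posterior probability ≈ 0.347

Prior odds = 1/49 = 0.020408. In log-odds, ln(0.020408) = -3.8918.
Add log likelihood ratios: ln(2.7647) + ln(9.4000) = 3.2576.
Posterior log-odds = -0.63418, so posterior odds = exp(-0.63418) = 0.53037. Converting, P(H|E) = 0.53037/1.5304 = 0.347.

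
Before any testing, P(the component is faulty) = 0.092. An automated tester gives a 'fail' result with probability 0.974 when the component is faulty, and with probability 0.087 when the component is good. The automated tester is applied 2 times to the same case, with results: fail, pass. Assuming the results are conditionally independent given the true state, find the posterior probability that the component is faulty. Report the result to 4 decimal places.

Posterior P(H) ≈ 0.0313

Let H be the event that the component is faulty; start with P(H) = 0.092. P('fail'|H) = 0.974, P('fail'|¬H) = 0.087.
Update on result 1 ('fail'): P(H) ← 0.974·0.0920 / (0.974·0.0920 + 0.087·0.9080) = 0.089608/0.16860 = 0.5315.
Update on result 2 ('pass'): P(H) ← 0.026·0.5315 / (0.026·0.5315 + 0.913·0.4685) = 0.013818/0.44159 = 0.0313.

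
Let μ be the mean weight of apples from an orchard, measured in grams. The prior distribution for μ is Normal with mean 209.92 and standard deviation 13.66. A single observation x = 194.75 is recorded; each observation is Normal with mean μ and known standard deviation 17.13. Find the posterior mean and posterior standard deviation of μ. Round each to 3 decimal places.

With known σ, the Normal prior is conjugate. Weight on the data is w = (n/σ²)/(n/σ² + 1/τ₀²) = 0.00340789/(0.00340789+0.00535918) = 0.38871.
Posterior mean = w·x̄ + (1−w)·μ₀ = 0.38871·194.75 + 0.61129·209.92 = 204.023. Posterior variance = 1/(0.00340789+0.00535918) = 114.063, so SD = 10.680.

Posterior mean ≈ 204.023; posterior SD ≈ 10.680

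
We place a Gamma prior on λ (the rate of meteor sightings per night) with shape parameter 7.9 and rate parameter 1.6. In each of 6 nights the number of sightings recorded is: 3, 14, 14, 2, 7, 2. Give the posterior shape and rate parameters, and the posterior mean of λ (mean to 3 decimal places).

The Poisson likelihood adds the total count to the shape and the number of exposure periods to the rate. Here ∑xᵢ = 42 and n = 6, so shape 7.9→49.9 and rate 1.6→7.6.
Posterior mean = shape/rate = 49.9/7.6 = 6.566.

Posterior: Gamma(shape=49.9, rate=7.6); mean ≈ 6.566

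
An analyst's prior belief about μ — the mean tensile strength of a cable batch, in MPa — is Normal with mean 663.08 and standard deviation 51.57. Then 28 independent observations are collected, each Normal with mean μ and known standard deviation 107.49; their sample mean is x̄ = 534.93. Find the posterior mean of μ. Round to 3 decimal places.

Posterior mean ≈ 552.143

With known σ, the Normal prior is conjugate. Weight on the data is w = (n/σ²)/(n/σ² + 1/τ₀²) = 0.00242338/(0.00242338+0.00037602) = 0.86568.
Posterior mean = w·x̄ + (1−w)·μ₀ = 0.86568·534.93 + 0.13432·663.08 = 552.143.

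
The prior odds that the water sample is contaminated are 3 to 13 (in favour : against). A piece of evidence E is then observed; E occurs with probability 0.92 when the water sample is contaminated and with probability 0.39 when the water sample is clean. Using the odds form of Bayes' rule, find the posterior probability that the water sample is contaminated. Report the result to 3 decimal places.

Prior odds = 3/13 = 0.23077. In log-odds, ln(0.23077) = -1.4663.
Add log likelihood ratio: ln(2.3590) = 0.85823.
Posterior log-odds = -0.60811, so posterior odds = exp(-0.60811) = 0.54438. Converting, P(H|E) = 0.54438/1.5444 = 0.352.

Posterior probability ≈ 0.352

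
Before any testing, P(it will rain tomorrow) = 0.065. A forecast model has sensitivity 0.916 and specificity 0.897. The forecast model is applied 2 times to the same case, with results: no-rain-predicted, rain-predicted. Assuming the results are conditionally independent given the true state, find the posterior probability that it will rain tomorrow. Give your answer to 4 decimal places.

With H the event that it will rain tomorrow, the joint likelihood of the observed sequence is P(data|H) = 0.084·0.916 = 0.076944 and P(data|¬H) = 0.897·0.103 = 0.092391.
Bayes: P(H|data) = 0.065·0.076944 / (0.065·0.076944 + 0.935·0.092391) = 0.0050014/0.091387 = 0.0547.

Posterior P(H) ≈ 0.0547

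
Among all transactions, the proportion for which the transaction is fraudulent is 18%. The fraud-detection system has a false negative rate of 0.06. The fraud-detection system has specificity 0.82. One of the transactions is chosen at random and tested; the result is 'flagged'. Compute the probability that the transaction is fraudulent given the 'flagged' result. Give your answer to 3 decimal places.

Write H for 'the transaction is fraudulent'. Prior odds H:¬H = 0.18/0.82 = 0.21951. For the 'flagged' outcome, the likelihood ratio is 0.94/0.18 = 5.2222.
Posterior odds = 0.21951 × 5.2222 = 1.1463, so P(H|E) = 1.1463/(1+1.1463) = 0.534.

P(H | E) ≈ 0.534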